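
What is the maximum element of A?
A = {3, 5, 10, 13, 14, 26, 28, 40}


Set A = {3, 5, 10, 13, 14, 26, 28, 40}
Elements in ascending order: 3, 5, 10, 13, 14, 26, 28, 40
The largest element is 40.

40


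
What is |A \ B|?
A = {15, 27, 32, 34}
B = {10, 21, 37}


Set A = {15, 27, 32, 34}
Set B = {10, 21, 37}
A \ B = {15, 27, 32, 34}
|A \ B| = 4

4


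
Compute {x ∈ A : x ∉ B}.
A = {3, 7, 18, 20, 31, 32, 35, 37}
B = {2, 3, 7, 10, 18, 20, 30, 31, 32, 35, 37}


Set A = {3, 7, 18, 20, 31, 32, 35, 37}
Set B = {2, 3, 7, 10, 18, 20, 30, 31, 32, 35, 37}
Check each element of A against B:
3 ∈ B, 7 ∈ B, 18 ∈ B, 20 ∈ B, 31 ∈ B, 32 ∈ B, 35 ∈ B, 37 ∈ B
Elements of A not in B: {}

{}


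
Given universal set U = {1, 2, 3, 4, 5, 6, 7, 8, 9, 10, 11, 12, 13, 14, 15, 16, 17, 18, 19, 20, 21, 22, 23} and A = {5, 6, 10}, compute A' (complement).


Universal set U = {1, 2, 3, 4, 5, 6, 7, 8, 9, 10, 11, 12, 13, 14, 15, 16, 17, 18, 19, 20, 21, 22, 23}
Set A = {5, 6, 10}
A' = U \ A = elements in U but not in A
Checking each element of U:
1 (not in A, include), 2 (not in A, include), 3 (not in A, include), 4 (not in A, include), 5 (in A, exclude), 6 (in A, exclude), 7 (not in A, include), 8 (not in A, include), 9 (not in A, include), 10 (in A, exclude), 11 (not in A, include), 12 (not in A, include), 13 (not in A, include), 14 (not in A, include), 15 (not in A, include), 16 (not in A, include), 17 (not in A, include), 18 (not in A, include), 19 (not in A, include), 20 (not in A, include), 21 (not in A, include), 22 (not in A, include), 23 (not in A, include)
A' = {1, 2, 3, 4, 7, 8, 9, 11, 12, 13, 14, 15, 16, 17, 18, 19, 20, 21, 22, 23}

{1, 2, 3, 4, 7, 8, 9, 11, 12, 13, 14, 15, 16, 17, 18, 19, 20, 21, 22, 23}


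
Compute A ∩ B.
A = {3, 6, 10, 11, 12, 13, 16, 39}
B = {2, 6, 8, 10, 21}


Set A = {3, 6, 10, 11, 12, 13, 16, 39}
Set B = {2, 6, 8, 10, 21}
A ∩ B includes only elements in both sets.
Check each element of A against B:
3 ✗, 6 ✓, 10 ✓, 11 ✗, 12 ✗, 13 ✗, 16 ✗, 39 ✗
A ∩ B = {6, 10}

{6, 10}


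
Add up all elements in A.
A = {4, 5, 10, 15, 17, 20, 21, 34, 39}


Set A = {4, 5, 10, 15, 17, 20, 21, 34, 39}
Sum = 4 + 5 + 10 + 15 + 17 + 20 + 21 + 34 + 39 = 165

165


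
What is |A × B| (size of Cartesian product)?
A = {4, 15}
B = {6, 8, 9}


Set A = {4, 15} has 2 elements.
Set B = {6, 8, 9} has 3 elements.
|A × B| = |A| × |B| = 2 × 3 = 6

6


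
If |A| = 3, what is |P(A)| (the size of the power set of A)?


The set has 3 elements.
The power set contains all possible subsets.
|P(A)| = 2^|A| = 2^3 = 8

8


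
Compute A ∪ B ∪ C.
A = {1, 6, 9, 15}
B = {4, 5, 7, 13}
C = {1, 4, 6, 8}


Set A = {1, 6, 9, 15}
Set B = {4, 5, 7, 13}
Set C = {1, 4, 6, 8}
First, A ∪ B = {1, 4, 5, 6, 7, 9, 13, 15}
Then, (A ∪ B) ∪ C = {1, 4, 5, 6, 7, 8, 9, 13, 15}

{1, 4, 5, 6, 7, 8, 9, 13, 15}


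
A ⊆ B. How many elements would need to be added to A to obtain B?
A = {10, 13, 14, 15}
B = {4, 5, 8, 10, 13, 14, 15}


Set A = {10, 13, 14, 15}, |A| = 4
Set B = {4, 5, 8, 10, 13, 14, 15}, |B| = 7
Since A ⊆ B: B \ A = {4, 5, 8}
|B| - |A| = 7 - 4 = 3

3


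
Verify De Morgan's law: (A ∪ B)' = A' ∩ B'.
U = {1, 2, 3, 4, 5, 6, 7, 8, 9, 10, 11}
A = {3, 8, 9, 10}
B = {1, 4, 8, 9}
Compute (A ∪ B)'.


U = {1, 2, 3, 4, 5, 6, 7, 8, 9, 10, 11}
A = {3, 8, 9, 10}, B = {1, 4, 8, 9}
A ∪ B = {1, 3, 4, 8, 9, 10}
(A ∪ B)' = U \ (A ∪ B) = {2, 5, 6, 7, 11}
Verification via A' ∩ B': A' = {1, 2, 4, 5, 6, 7, 11}, B' = {2, 3, 5, 6, 7, 10, 11}
A' ∩ B' = {2, 5, 6, 7, 11} ✓

{2, 5, 6, 7, 11}


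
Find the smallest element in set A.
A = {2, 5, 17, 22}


Set A = {2, 5, 17, 22}
Elements in ascending order: 2, 5, 17, 22
The smallest element is 2.

2


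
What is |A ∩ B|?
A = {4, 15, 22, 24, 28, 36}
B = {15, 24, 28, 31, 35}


Set A = {4, 15, 22, 24, 28, 36}
Set B = {15, 24, 28, 31, 35}
A ∩ B = {15, 24, 28}
|A ∩ B| = 3

3


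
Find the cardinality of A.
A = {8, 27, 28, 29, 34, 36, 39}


Set A = {8, 27, 28, 29, 34, 36, 39}
Listing elements: 8, 27, 28, 29, 34, 36, 39
Counting: 7 elements
|A| = 7

7


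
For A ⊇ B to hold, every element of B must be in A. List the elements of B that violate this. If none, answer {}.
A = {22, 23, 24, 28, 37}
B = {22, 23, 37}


Set A = {22, 23, 24, 28, 37}
Set B = {22, 23, 37}
Check each element of B against A:
22 ∈ A, 23 ∈ A, 37 ∈ A
Elements of B not in A: {}

{}


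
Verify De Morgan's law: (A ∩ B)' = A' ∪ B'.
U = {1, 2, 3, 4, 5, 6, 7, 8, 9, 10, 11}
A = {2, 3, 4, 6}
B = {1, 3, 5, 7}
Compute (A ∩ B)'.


U = {1, 2, 3, 4, 5, 6, 7, 8, 9, 10, 11}
A = {2, 3, 4, 6}, B = {1, 3, 5, 7}
A ∩ B = {3}
(A ∩ B)' = U \ (A ∩ B) = {1, 2, 4, 5, 6, 7, 8, 9, 10, 11}
Verification via A' ∪ B': A' = {1, 5, 7, 8, 9, 10, 11}, B' = {2, 4, 6, 8, 9, 10, 11}
A' ∪ B' = {1, 2, 4, 5, 6, 7, 8, 9, 10, 11} ✓

{1, 2, 4, 5, 6, 7, 8, 9, 10, 11}


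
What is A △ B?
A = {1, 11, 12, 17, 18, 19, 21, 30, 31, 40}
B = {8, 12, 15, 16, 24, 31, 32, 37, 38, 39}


Set A = {1, 11, 12, 17, 18, 19, 21, 30, 31, 40}
Set B = {8, 12, 15, 16, 24, 31, 32, 37, 38, 39}
A △ B = (A \ B) ∪ (B \ A)
Elements in A but not B: {1, 11, 17, 18, 19, 21, 30, 40}
Elements in B but not A: {8, 15, 16, 24, 32, 37, 38, 39}
A △ B = {1, 8, 11, 15, 16, 17, 18, 19, 21, 24, 30, 32, 37, 38, 39, 40}

{1, 8, 11, 15, 16, 17, 18, 19, 21, 24, 30, 32, 37, 38, 39, 40}


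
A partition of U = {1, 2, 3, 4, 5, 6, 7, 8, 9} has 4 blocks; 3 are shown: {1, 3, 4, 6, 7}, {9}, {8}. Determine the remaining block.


U = {1, 2, 3, 4, 5, 6, 7, 8, 9}
Shown blocks: {1, 3, 4, 6, 7}, {9}, {8}
A partition's blocks are pairwise disjoint and cover U, so the missing block = U \ (union of shown blocks).
Union of shown blocks: {1, 3, 4, 6, 7, 8, 9}
Missing block = U \ (union) = {2, 5}

{2, 5}


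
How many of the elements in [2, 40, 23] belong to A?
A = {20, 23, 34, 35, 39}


Set A = {20, 23, 34, 35, 39}
Candidates: [2, 40, 23]
Check each candidate:
2 ∉ A, 40 ∉ A, 23 ∈ A
Count of candidates in A: 1

1


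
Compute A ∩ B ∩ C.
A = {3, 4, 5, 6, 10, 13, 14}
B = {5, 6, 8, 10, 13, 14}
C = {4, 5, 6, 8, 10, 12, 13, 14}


Set A = {3, 4, 5, 6, 10, 13, 14}
Set B = {5, 6, 8, 10, 13, 14}
Set C = {4, 5, 6, 8, 10, 12, 13, 14}
First, A ∩ B = {5, 6, 10, 13, 14}
Then, (A ∩ B) ∩ C = {5, 6, 10, 13, 14}

{5, 6, 10, 13, 14}


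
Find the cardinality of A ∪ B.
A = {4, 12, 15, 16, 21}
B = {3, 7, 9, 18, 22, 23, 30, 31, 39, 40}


Set A = {4, 12, 15, 16, 21}, |A| = 5
Set B = {3, 7, 9, 18, 22, 23, 30, 31, 39, 40}, |B| = 10
A ∩ B = {}, |A ∩ B| = 0
|A ∪ B| = |A| + |B| - |A ∩ B| = 5 + 10 - 0 = 15

15


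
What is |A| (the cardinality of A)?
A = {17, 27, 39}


Set A = {17, 27, 39}
Listing elements: 17, 27, 39
Counting: 3 elements
|A| = 3

3


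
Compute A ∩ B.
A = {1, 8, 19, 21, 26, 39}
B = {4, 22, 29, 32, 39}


Set A = {1, 8, 19, 21, 26, 39}
Set B = {4, 22, 29, 32, 39}
A ∩ B includes only elements in both sets.
Check each element of A against B:
1 ✗, 8 ✗, 19 ✗, 21 ✗, 26 ✗, 39 ✓
A ∩ B = {39}

{39}


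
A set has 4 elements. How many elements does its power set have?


The set has 4 elements.
The power set contains all possible subsets.
|P(A)| = 2^|A| = 2^4 = 16

16


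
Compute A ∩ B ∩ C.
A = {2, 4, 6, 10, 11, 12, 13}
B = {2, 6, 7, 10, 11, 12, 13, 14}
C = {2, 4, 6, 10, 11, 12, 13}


Set A = {2, 4, 6, 10, 11, 12, 13}
Set B = {2, 6, 7, 10, 11, 12, 13, 14}
Set C = {2, 4, 6, 10, 11, 12, 13}
First, A ∩ B = {2, 6, 10, 11, 12, 13}
Then, (A ∩ B) ∩ C = {2, 6, 10, 11, 12, 13}

{2, 6, 10, 11, 12, 13}


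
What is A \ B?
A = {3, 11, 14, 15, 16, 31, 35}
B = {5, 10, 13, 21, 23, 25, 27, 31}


Set A = {3, 11, 14, 15, 16, 31, 35}
Set B = {5, 10, 13, 21, 23, 25, 27, 31}
A \ B includes elements in A that are not in B.
Check each element of A:
3 (not in B, keep), 11 (not in B, keep), 14 (not in B, keep), 15 (not in B, keep), 16 (not in B, keep), 31 (in B, remove), 35 (not in B, keep)
A \ B = {3, 11, 14, 15, 16, 35}

{3, 11, 14, 15, 16, 35}


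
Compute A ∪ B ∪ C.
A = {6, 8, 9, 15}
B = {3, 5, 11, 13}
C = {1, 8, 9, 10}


Set A = {6, 8, 9, 15}
Set B = {3, 5, 11, 13}
Set C = {1, 8, 9, 10}
First, A ∪ B = {3, 5, 6, 8, 9, 11, 13, 15}
Then, (A ∪ B) ∪ C = {1, 3, 5, 6, 8, 9, 10, 11, 13, 15}

{1, 3, 5, 6, 8, 9, 10, 11, 13, 15}


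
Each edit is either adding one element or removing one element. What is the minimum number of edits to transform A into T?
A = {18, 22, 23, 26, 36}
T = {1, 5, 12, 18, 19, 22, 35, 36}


Set A = {18, 22, 23, 26, 36}
Set T = {1, 5, 12, 18, 19, 22, 35, 36}
Elements to remove from A (in A, not in T): {23, 26} → 2 removals
Elements to add to A (in T, not in A): {1, 5, 12, 19, 35} → 5 additions
Total edits = 2 + 5 = 7

7


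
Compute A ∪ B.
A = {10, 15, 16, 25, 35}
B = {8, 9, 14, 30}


Set A = {10, 15, 16, 25, 35}
Set B = {8, 9, 14, 30}
A ∪ B includes all elements in either set.
Elements from A: {10, 15, 16, 25, 35}
Elements from B not already included: {8, 9, 14, 30}
A ∪ B = {8, 9, 10, 14, 15, 16, 25, 30, 35}

{8, 9, 10, 14, 15, 16, 25, 30, 35}


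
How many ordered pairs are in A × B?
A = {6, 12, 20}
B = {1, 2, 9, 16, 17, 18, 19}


Set A = {6, 12, 20} has 3 elements.
Set B = {1, 2, 9, 16, 17, 18, 19} has 7 elements.
|A × B| = |A| × |B| = 3 × 7 = 21

21


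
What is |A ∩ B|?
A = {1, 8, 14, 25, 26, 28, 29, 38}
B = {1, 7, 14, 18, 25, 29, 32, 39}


Set A = {1, 8, 14, 25, 26, 28, 29, 38}
Set B = {1, 7, 14, 18, 25, 29, 32, 39}
A ∩ B = {1, 14, 25, 29}
|A ∩ B| = 4

4


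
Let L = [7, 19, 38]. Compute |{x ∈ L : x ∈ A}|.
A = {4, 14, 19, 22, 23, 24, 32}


Set A = {4, 14, 19, 22, 23, 24, 32}
Candidates: [7, 19, 38]
Check each candidate:
7 ∉ A, 19 ∈ A, 38 ∉ A
Count of candidates in A: 1

1


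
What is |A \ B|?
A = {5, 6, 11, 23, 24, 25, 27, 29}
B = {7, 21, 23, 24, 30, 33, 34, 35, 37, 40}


Set A = {5, 6, 11, 23, 24, 25, 27, 29}
Set B = {7, 21, 23, 24, 30, 33, 34, 35, 37, 40}
A \ B = {5, 6, 11, 25, 27, 29}
|A \ B| = 6

6


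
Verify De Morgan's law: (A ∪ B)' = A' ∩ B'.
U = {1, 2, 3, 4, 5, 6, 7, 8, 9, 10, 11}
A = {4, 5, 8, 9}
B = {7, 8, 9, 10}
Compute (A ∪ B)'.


U = {1, 2, 3, 4, 5, 6, 7, 8, 9, 10, 11}
A = {4, 5, 8, 9}, B = {7, 8, 9, 10}
A ∪ B = {4, 5, 7, 8, 9, 10}
(A ∪ B)' = U \ (A ∪ B) = {1, 2, 3, 6, 11}
Verification via A' ∩ B': A' = {1, 2, 3, 6, 7, 10, 11}, B' = {1, 2, 3, 4, 5, 6, 11}
A' ∩ B' = {1, 2, 3, 6, 11} ✓

{1, 2, 3, 6, 11}


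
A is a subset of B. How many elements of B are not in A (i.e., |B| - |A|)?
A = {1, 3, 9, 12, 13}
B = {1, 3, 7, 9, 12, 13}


Set A = {1, 3, 9, 12, 13}, |A| = 5
Set B = {1, 3, 7, 9, 12, 13}, |B| = 6
Since A ⊆ B: B \ A = {7}
|B| - |A| = 6 - 5 = 1

1


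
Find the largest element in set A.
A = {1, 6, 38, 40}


Set A = {1, 6, 38, 40}
Elements in ascending order: 1, 6, 38, 40
The largest element is 40.

40


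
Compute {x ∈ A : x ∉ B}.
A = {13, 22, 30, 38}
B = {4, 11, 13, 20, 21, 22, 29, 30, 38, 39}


Set A = {13, 22, 30, 38}
Set B = {4, 11, 13, 20, 21, 22, 29, 30, 38, 39}
Check each element of A against B:
13 ∈ B, 22 ∈ B, 30 ∈ B, 38 ∈ B
Elements of A not in B: {}

{}


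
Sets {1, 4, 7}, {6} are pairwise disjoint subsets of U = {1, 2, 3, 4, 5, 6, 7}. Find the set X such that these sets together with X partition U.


U = {1, 2, 3, 4, 5, 6, 7}
Shown blocks: {1, 4, 7}, {6}
A partition's blocks are pairwise disjoint and cover U, so the missing block = U \ (union of shown blocks).
Union of shown blocks: {1, 4, 6, 7}
Missing block = U \ (union) = {2, 3, 5}

{2, 3, 5}


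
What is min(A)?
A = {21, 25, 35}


Set A = {21, 25, 35}
Elements in ascending order: 21, 25, 35
The smallest element is 21.

21


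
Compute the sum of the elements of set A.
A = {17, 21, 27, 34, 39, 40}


Set A = {17, 21, 27, 34, 39, 40}
Sum = 17 + 21 + 27 + 34 + 39 + 40 = 178

178


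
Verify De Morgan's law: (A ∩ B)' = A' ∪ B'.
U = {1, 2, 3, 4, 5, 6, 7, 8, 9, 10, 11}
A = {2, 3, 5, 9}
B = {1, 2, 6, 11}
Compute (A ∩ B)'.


U = {1, 2, 3, 4, 5, 6, 7, 8, 9, 10, 11}
A = {2, 3, 5, 9}, B = {1, 2, 6, 11}
A ∩ B = {2}
(A ∩ B)' = U \ (A ∩ B) = {1, 3, 4, 5, 6, 7, 8, 9, 10, 11}
Verification via A' ∪ B': A' = {1, 4, 6, 7, 8, 10, 11}, B' = {3, 4, 5, 7, 8, 9, 10}
A' ∪ B' = {1, 3, 4, 5, 6, 7, 8, 9, 10, 11} ✓

{1, 3, 4, 5, 6, 7, 8, 9, 10, 11}


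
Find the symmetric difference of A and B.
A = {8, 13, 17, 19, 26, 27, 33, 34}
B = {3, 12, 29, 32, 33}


Set A = {8, 13, 17, 19, 26, 27, 33, 34}
Set B = {3, 12, 29, 32, 33}
A △ B = (A \ B) ∪ (B \ A)
Elements in A but not B: {8, 13, 17, 19, 26, 27, 34}
Elements in B but not A: {3, 12, 29, 32}
A △ B = {3, 8, 12, 13, 17, 19, 26, 27, 29, 32, 34}

{3, 8, 12, 13, 17, 19, 26, 27, 29, 32, 34}


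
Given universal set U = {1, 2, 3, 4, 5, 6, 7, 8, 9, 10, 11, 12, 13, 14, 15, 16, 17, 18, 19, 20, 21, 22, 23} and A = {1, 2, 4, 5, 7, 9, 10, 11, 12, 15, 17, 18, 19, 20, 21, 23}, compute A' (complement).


Universal set U = {1, 2, 3, 4, 5, 6, 7, 8, 9, 10, 11, 12, 13, 14, 15, 16, 17, 18, 19, 20, 21, 22, 23}
Set A = {1, 2, 4, 5, 7, 9, 10, 11, 12, 15, 17, 18, 19, 20, 21, 23}
A' = U \ A = elements in U but not in A
Checking each element of U:
1 (in A, exclude), 2 (in A, exclude), 3 (not in A, include), 4 (in A, exclude), 5 (in A, exclude), 6 (not in A, include), 7 (in A, exclude), 8 (not in A, include), 9 (in A, exclude), 10 (in A, exclude), 11 (in A, exclude), 12 (in A, exclude), 13 (not in A, include), 14 (not in A, include), 15 (in A, exclude), 16 (not in A, include), 17 (in A, exclude), 18 (in A, exclude), 19 (in A, exclude), 20 (in A, exclude), 21 (in A, exclude), 22 (not in A, include), 23 (in A, exclude)
A' = {3, 6, 8, 13, 14, 16, 22}

{3, 6, 8, 13, 14, 16, 22}


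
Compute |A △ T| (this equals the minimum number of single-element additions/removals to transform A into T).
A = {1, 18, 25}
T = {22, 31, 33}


Set A = {1, 18, 25}
Set T = {22, 31, 33}
Elements to remove from A (in A, not in T): {1, 18, 25} → 3 removals
Elements to add to A (in T, not in A): {22, 31, 33} → 3 additions
Total edits = 3 + 3 = 6

6


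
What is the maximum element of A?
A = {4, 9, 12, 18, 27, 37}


Set A = {4, 9, 12, 18, 27, 37}
Elements in ascending order: 4, 9, 12, 18, 27, 37
The largest element is 37.

37


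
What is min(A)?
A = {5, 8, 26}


Set A = {5, 8, 26}
Elements in ascending order: 5, 8, 26
The smallest element is 5.

5


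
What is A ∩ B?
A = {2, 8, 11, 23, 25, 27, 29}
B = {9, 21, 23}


Set A = {2, 8, 11, 23, 25, 27, 29}
Set B = {9, 21, 23}
A ∩ B includes only elements in both sets.
Check each element of A against B:
2 ✗, 8 ✗, 11 ✗, 23 ✓, 25 ✗, 27 ✗, 29 ✗
A ∩ B = {23}

{23}


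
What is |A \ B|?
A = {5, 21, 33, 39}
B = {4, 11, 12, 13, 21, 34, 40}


Set A = {5, 21, 33, 39}
Set B = {4, 11, 12, 13, 21, 34, 40}
A \ B = {5, 33, 39}
|A \ B| = 3

3


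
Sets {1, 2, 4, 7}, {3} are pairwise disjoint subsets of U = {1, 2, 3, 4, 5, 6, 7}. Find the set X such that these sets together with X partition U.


U = {1, 2, 3, 4, 5, 6, 7}
Shown blocks: {1, 2, 4, 7}, {3}
A partition's blocks are pairwise disjoint and cover U, so the missing block = U \ (union of shown blocks).
Union of shown blocks: {1, 2, 3, 4, 7}
Missing block = U \ (union) = {5, 6}

{5, 6}


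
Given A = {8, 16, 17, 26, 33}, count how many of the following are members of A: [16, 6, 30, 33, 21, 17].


Set A = {8, 16, 17, 26, 33}
Candidates: [16, 6, 30, 33, 21, 17]
Check each candidate:
16 ∈ A, 6 ∉ A, 30 ∉ A, 33 ∈ A, 21 ∉ A, 17 ∈ A
Count of candidates in A: 3

3


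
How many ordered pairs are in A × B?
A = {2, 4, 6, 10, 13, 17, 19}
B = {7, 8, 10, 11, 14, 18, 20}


Set A = {2, 4, 6, 10, 13, 17, 19} has 7 elements.
Set B = {7, 8, 10, 11, 14, 18, 20} has 7 elements.
|A × B| = |A| × |B| = 7 × 7 = 49

49


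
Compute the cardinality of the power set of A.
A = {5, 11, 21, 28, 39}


Set A = {5, 11, 21, 28, 39}
|A| = 5
The power set P(A) contains all subsets of A.
|P(A)| = 2^|A| = 2^5 = 32

32


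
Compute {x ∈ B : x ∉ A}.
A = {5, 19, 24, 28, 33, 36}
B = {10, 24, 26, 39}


Set A = {5, 19, 24, 28, 33, 36}
Set B = {10, 24, 26, 39}
Check each element of B against A:
10 ∉ A (include), 24 ∈ A, 26 ∉ A (include), 39 ∉ A (include)
Elements of B not in A: {10, 26, 39}

{10, 26, 39}


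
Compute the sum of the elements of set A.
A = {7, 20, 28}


Set A = {7, 20, 28}
Sum = 7 + 20 + 28 = 55

55


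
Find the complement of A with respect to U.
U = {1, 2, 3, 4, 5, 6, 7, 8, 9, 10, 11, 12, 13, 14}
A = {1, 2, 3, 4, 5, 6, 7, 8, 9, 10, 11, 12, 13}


Universal set U = {1, 2, 3, 4, 5, 6, 7, 8, 9, 10, 11, 12, 13, 14}
Set A = {1, 2, 3, 4, 5, 6, 7, 8, 9, 10, 11, 12, 13}
A' = U \ A = elements in U but not in A
Checking each element of U:
1 (in A, exclude), 2 (in A, exclude), 3 (in A, exclude), 4 (in A, exclude), 5 (in A, exclude), 6 (in A, exclude), 7 (in A, exclude), 8 (in A, exclude), 9 (in A, exclude), 10 (in A, exclude), 11 (in A, exclude), 12 (in A, exclude), 13 (in A, exclude), 14 (not in A, include)
A' = {14}

{14}


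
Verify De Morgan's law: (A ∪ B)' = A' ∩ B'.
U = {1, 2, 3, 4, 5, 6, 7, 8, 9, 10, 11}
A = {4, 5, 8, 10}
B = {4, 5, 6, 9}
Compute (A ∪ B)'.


U = {1, 2, 3, 4, 5, 6, 7, 8, 9, 10, 11}
A = {4, 5, 8, 10}, B = {4, 5, 6, 9}
A ∪ B = {4, 5, 6, 8, 9, 10}
(A ∪ B)' = U \ (A ∪ B) = {1, 2, 3, 7, 11}
Verification via A' ∩ B': A' = {1, 2, 3, 6, 7, 9, 11}, B' = {1, 2, 3, 7, 8, 10, 11}
A' ∩ B' = {1, 2, 3, 7, 11} ✓

{1, 2, 3, 7, 11}


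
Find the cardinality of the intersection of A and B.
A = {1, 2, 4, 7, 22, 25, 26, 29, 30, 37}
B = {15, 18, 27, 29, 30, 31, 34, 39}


Set A = {1, 2, 4, 7, 22, 25, 26, 29, 30, 37}
Set B = {15, 18, 27, 29, 30, 31, 34, 39}
A ∩ B = {29, 30}
|A ∩ B| = 2

2


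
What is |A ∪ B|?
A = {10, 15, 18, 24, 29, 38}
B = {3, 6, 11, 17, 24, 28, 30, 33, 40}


Set A = {10, 15, 18, 24, 29, 38}, |A| = 6
Set B = {3, 6, 11, 17, 24, 28, 30, 33, 40}, |B| = 9
A ∩ B = {24}, |A ∩ B| = 1
|A ∪ B| = |A| + |B| - |A ∩ B| = 6 + 9 - 1 = 14

14


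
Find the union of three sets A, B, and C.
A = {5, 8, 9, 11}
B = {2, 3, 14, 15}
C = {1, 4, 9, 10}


Set A = {5, 8, 9, 11}
Set B = {2, 3, 14, 15}
Set C = {1, 4, 9, 10}
First, A ∪ B = {2, 3, 5, 8, 9, 11, 14, 15}
Then, (A ∪ B) ∪ C = {1, 2, 3, 4, 5, 8, 9, 10, 11, 14, 15}

{1, 2, 3, 4, 5, 8, 9, 10, 11, 14, 15}


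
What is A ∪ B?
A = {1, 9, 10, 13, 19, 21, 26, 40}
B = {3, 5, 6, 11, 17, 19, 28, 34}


Set A = {1, 9, 10, 13, 19, 21, 26, 40}
Set B = {3, 5, 6, 11, 17, 19, 28, 34}
A ∪ B includes all elements in either set.
Elements from A: {1, 9, 10, 13, 19, 21, 26, 40}
Elements from B not already included: {3, 5, 6, 11, 17, 28, 34}
A ∪ B = {1, 3, 5, 6, 9, 10, 11, 13, 17, 19, 21, 26, 28, 34, 40}

{1, 3, 5, 6, 9, 10, 11, 13, 17, 19, 21, 26, 28, 34, 40}


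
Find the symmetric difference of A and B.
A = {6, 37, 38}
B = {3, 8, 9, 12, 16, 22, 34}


Set A = {6, 37, 38}
Set B = {3, 8, 9, 12, 16, 22, 34}
A △ B = (A \ B) ∪ (B \ A)
Elements in A but not B: {6, 37, 38}
Elements in B but not A: {3, 8, 9, 12, 16, 22, 34}
A △ B = {3, 6, 8, 9, 12, 16, 22, 34, 37, 38}

{3, 6, 8, 9, 12, 16, 22, 34, 37, 38}


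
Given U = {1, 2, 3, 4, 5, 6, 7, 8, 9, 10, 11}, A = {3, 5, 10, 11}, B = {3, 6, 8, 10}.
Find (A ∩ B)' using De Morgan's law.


U = {1, 2, 3, 4, 5, 6, 7, 8, 9, 10, 11}
A = {3, 5, 10, 11}, B = {3, 6, 8, 10}
A ∩ B = {3, 10}
(A ∩ B)' = U \ (A ∩ B) = {1, 2, 4, 5, 6, 7, 8, 9, 11}
Verification via A' ∪ B': A' = {1, 2, 4, 6, 7, 8, 9}, B' = {1, 2, 4, 5, 7, 9, 11}
A' ∪ B' = {1, 2, 4, 5, 6, 7, 8, 9, 11} ✓

{1, 2, 4, 5, 6, 7, 8, 9, 11}


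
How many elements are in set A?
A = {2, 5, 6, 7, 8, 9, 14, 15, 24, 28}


Set A = {2, 5, 6, 7, 8, 9, 14, 15, 24, 28}
Listing elements: 2, 5, 6, 7, 8, 9, 14, 15, 24, 28
Counting: 10 elements
|A| = 10

10


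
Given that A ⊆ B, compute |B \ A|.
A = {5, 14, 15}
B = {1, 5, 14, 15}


Set A = {5, 14, 15}, |A| = 3
Set B = {1, 5, 14, 15}, |B| = 4
Since A ⊆ B: B \ A = {1}
|B| - |A| = 4 - 3 = 1

1


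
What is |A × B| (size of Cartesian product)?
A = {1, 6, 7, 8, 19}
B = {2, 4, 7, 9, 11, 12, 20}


Set A = {1, 6, 7, 8, 19} has 5 elements.
Set B = {2, 4, 7, 9, 11, 12, 20} has 7 elements.
|A × B| = |A| × |B| = 5 × 7 = 35

35


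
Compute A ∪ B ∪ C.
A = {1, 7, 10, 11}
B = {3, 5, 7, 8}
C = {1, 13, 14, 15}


Set A = {1, 7, 10, 11}
Set B = {3, 5, 7, 8}
Set C = {1, 13, 14, 15}
First, A ∪ B = {1, 3, 5, 7, 8, 10, 11}
Then, (A ∪ B) ∪ C = {1, 3, 5, 7, 8, 10, 11, 13, 14, 15}

{1, 3, 5, 7, 8, 10, 11, 13, 14, 15}


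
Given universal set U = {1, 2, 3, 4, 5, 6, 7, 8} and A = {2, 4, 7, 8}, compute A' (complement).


Universal set U = {1, 2, 3, 4, 5, 6, 7, 8}
Set A = {2, 4, 7, 8}
A' = U \ A = elements in U but not in A
Checking each element of U:
1 (not in A, include), 2 (in A, exclude), 3 (not in A, include), 4 (in A, exclude), 5 (not in A, include), 6 (not in A, include), 7 (in A, exclude), 8 (in A, exclude)
A' = {1, 3, 5, 6}

{1, 3, 5, 6}


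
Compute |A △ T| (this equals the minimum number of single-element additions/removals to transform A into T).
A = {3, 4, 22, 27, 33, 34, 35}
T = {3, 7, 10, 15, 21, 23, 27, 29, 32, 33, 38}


Set A = {3, 4, 22, 27, 33, 34, 35}
Set T = {3, 7, 10, 15, 21, 23, 27, 29, 32, 33, 38}
Elements to remove from A (in A, not in T): {4, 22, 34, 35} → 4 removals
Elements to add to A (in T, not in A): {7, 10, 15, 21, 23, 29, 32, 38} → 8 additions
Total edits = 4 + 8 = 12

12


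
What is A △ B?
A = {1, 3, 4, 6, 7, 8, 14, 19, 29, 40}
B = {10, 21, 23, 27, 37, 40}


Set A = {1, 3, 4, 6, 7, 8, 14, 19, 29, 40}
Set B = {10, 21, 23, 27, 37, 40}
A △ B = (A \ B) ∪ (B \ A)
Elements in A but not B: {1, 3, 4, 6, 7, 8, 14, 19, 29}
Elements in B but not A: {10, 21, 23, 27, 37}
A △ B = {1, 3, 4, 6, 7, 8, 10, 14, 19, 21, 23, 27, 29, 37}

{1, 3, 4, 6, 7, 8, 10, 14, 19, 21, 23, 27, 29, 37}


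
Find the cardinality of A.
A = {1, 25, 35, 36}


Set A = {1, 25, 35, 36}
Listing elements: 1, 25, 35, 36
Counting: 4 elements
|A| = 4

4


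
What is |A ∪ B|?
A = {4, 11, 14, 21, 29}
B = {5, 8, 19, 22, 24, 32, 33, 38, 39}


Set A = {4, 11, 14, 21, 29}, |A| = 5
Set B = {5, 8, 19, 22, 24, 32, 33, 38, 39}, |B| = 9
A ∩ B = {}, |A ∩ B| = 0
|A ∪ B| = |A| + |B| - |A ∩ B| = 5 + 9 - 0 = 14

14


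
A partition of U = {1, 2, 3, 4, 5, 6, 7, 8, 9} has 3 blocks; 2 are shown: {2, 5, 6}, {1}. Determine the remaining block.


U = {1, 2, 3, 4, 5, 6, 7, 8, 9}
Shown blocks: {2, 5, 6}, {1}
A partition's blocks are pairwise disjoint and cover U, so the missing block = U \ (union of shown blocks).
Union of shown blocks: {1, 2, 5, 6}
Missing block = U \ (union) = {3, 4, 7, 8, 9}

{3, 4, 7, 8, 9}


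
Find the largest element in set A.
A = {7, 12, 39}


Set A = {7, 12, 39}
Elements in ascending order: 7, 12, 39
The largest element is 39.

39


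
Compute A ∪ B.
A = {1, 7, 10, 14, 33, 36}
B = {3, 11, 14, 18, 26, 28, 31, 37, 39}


Set A = {1, 7, 10, 14, 33, 36}
Set B = {3, 11, 14, 18, 26, 28, 31, 37, 39}
A ∪ B includes all elements in either set.
Elements from A: {1, 7, 10, 14, 33, 36}
Elements from B not already included: {3, 11, 18, 26, 28, 31, 37, 39}
A ∪ B = {1, 3, 7, 10, 11, 14, 18, 26, 28, 31, 33, 36, 37, 39}

{1, 3, 7, 10, 11, 14, 18, 26, 28, 31, 33, 36, 37, 39}


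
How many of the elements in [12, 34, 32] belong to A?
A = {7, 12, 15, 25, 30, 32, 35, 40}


Set A = {7, 12, 15, 25, 30, 32, 35, 40}
Candidates: [12, 34, 32]
Check each candidate:
12 ∈ A, 34 ∉ A, 32 ∈ A
Count of candidates in A: 2

2


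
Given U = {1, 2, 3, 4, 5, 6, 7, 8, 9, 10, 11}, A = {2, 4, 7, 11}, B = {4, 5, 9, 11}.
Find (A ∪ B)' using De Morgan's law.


U = {1, 2, 3, 4, 5, 6, 7, 8, 9, 10, 11}
A = {2, 4, 7, 11}, B = {4, 5, 9, 11}
A ∪ B = {2, 4, 5, 7, 9, 11}
(A ∪ B)' = U \ (A ∪ B) = {1, 3, 6, 8, 10}
Verification via A' ∩ B': A' = {1, 3, 5, 6, 8, 9, 10}, B' = {1, 2, 3, 6, 7, 8, 10}
A' ∩ B' = {1, 3, 6, 8, 10} ✓

{1, 3, 6, 8, 10}


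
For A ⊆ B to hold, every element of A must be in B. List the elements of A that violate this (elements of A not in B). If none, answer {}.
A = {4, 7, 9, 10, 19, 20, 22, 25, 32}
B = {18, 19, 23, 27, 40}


Set A = {4, 7, 9, 10, 19, 20, 22, 25, 32}
Set B = {18, 19, 23, 27, 40}
Check each element of A against B:
4 ∉ B (include), 7 ∉ B (include), 9 ∉ B (include), 10 ∉ B (include), 19 ∈ B, 20 ∉ B (include), 22 ∉ B (include), 25 ∉ B (include), 32 ∉ B (include)
Elements of A not in B: {4, 7, 9, 10, 20, 22, 25, 32}

{4, 7, 9, 10, 20, 22, 25, 32}


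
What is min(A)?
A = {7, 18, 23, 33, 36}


Set A = {7, 18, 23, 33, 36}
Elements in ascending order: 7, 18, 23, 33, 36
The smallest element is 7.

7


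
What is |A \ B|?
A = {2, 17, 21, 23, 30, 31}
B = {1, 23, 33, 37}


Set A = {2, 17, 21, 23, 30, 31}
Set B = {1, 23, 33, 37}
A \ B = {2, 17, 21, 30, 31}
|A \ B| = 5

5


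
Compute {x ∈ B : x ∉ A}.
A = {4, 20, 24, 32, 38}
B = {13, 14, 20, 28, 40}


Set A = {4, 20, 24, 32, 38}
Set B = {13, 14, 20, 28, 40}
Check each element of B against A:
13 ∉ A (include), 14 ∉ A (include), 20 ∈ A, 28 ∉ A (include), 40 ∉ A (include)
Elements of B not in A: {13, 14, 28, 40}

{13, 14, 28, 40}


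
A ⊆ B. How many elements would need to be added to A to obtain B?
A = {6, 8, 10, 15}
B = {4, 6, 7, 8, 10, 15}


Set A = {6, 8, 10, 15}, |A| = 4
Set B = {4, 6, 7, 8, 10, 15}, |B| = 6
Since A ⊆ B: B \ A = {4, 7}
|B| - |A| = 6 - 4 = 2

2


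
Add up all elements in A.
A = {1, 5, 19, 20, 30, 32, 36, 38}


Set A = {1, 5, 19, 20, 30, 32, 36, 38}
Sum = 1 + 5 + 19 + 20 + 30 + 32 + 36 + 38 = 181

181


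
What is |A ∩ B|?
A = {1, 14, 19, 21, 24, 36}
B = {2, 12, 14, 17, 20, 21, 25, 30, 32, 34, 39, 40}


Set A = {1, 14, 19, 21, 24, 36}
Set B = {2, 12, 14, 17, 20, 21, 25, 30, 32, 34, 39, 40}
A ∩ B = {14, 21}
|A ∩ B| = 2

2


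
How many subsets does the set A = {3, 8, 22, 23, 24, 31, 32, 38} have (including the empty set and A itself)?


Set A = {3, 8, 22, 23, 24, 31, 32, 38}
|A| = 8
The power set P(A) contains all subsets of A.
|P(A)| = 2^|A| = 2^8 = 256

256


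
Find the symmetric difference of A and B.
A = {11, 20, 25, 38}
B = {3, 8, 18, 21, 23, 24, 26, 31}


Set A = {11, 20, 25, 38}
Set B = {3, 8, 18, 21, 23, 24, 26, 31}
A △ B = (A \ B) ∪ (B \ A)
Elements in A but not B: {11, 20, 25, 38}
Elements in B but not A: {3, 8, 18, 21, 23, 24, 26, 31}
A △ B = {3, 8, 11, 18, 20, 21, 23, 24, 25, 26, 31, 38}

{3, 8, 11, 18, 20, 21, 23, 24, 25, 26, 31, 38}


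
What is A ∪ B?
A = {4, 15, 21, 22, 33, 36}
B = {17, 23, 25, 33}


Set A = {4, 15, 21, 22, 33, 36}
Set B = {17, 23, 25, 33}
A ∪ B includes all elements in either set.
Elements from A: {4, 15, 21, 22, 33, 36}
Elements from B not already included: {17, 23, 25}
A ∪ B = {4, 15, 17, 21, 22, 23, 25, 33, 36}

{4, 15, 17, 21, 22, 23, 25, 33, 36}


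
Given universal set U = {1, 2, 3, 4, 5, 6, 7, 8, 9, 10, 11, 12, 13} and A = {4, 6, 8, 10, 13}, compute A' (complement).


Universal set U = {1, 2, 3, 4, 5, 6, 7, 8, 9, 10, 11, 12, 13}
Set A = {4, 6, 8, 10, 13}
A' = U \ A = elements in U but not in A
Checking each element of U:
1 (not in A, include), 2 (not in A, include), 3 (not in A, include), 4 (in A, exclude), 5 (not in A, include), 6 (in A, exclude), 7 (not in A, include), 8 (in A, exclude), 9 (not in A, include), 10 (in A, exclude), 11 (not in A, include), 12 (not in A, include), 13 (in A, exclude)
A' = {1, 2, 3, 5, 7, 9, 11, 12}

{1, 2, 3, 5, 7, 9, 11, 12}


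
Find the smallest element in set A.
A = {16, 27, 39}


Set A = {16, 27, 39}
Elements in ascending order: 16, 27, 39
The smallest element is 16.

16


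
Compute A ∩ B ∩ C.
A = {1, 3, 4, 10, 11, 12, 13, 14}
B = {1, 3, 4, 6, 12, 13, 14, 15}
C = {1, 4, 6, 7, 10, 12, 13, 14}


Set A = {1, 3, 4, 10, 11, 12, 13, 14}
Set B = {1, 3, 4, 6, 12, 13, 14, 15}
Set C = {1, 4, 6, 7, 10, 12, 13, 14}
First, A ∩ B = {1, 3, 4, 12, 13, 14}
Then, (A ∩ B) ∩ C = {1, 4, 12, 13, 14}

{1, 4, 12, 13, 14}


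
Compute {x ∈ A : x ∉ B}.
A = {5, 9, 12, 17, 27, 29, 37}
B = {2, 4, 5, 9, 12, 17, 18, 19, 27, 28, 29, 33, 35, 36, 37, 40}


Set A = {5, 9, 12, 17, 27, 29, 37}
Set B = {2, 4, 5, 9, 12, 17, 18, 19, 27, 28, 29, 33, 35, 36, 37, 40}
Check each element of A against B:
5 ∈ B, 9 ∈ B, 12 ∈ B, 17 ∈ B, 27 ∈ B, 29 ∈ B, 37 ∈ B
Elements of A not in B: {}

{}


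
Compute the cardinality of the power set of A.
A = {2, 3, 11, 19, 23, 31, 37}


Set A = {2, 3, 11, 19, 23, 31, 37}
|A| = 7
The power set P(A) contains all subsets of A.
|P(A)| = 2^|A| = 2^7 = 128

128


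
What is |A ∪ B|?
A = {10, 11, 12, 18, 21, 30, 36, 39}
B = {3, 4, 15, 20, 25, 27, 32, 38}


Set A = {10, 11, 12, 18, 21, 30, 36, 39}, |A| = 8
Set B = {3, 4, 15, 20, 25, 27, 32, 38}, |B| = 8
A ∩ B = {}, |A ∩ B| = 0
|A ∪ B| = |A| + |B| - |A ∩ B| = 8 + 8 - 0 = 16

16


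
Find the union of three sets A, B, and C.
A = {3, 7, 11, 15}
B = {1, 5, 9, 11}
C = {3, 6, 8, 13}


Set A = {3, 7, 11, 15}
Set B = {1, 5, 9, 11}
Set C = {3, 6, 8, 13}
First, A ∪ B = {1, 3, 5, 7, 9, 11, 15}
Then, (A ∪ B) ∪ C = {1, 3, 5, 6, 7, 8, 9, 11, 13, 15}

{1, 3, 5, 6, 7, 8, 9, 11, 13, 15}


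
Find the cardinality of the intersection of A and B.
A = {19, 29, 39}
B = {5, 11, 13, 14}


Set A = {19, 29, 39}
Set B = {5, 11, 13, 14}
A ∩ B = {}
|A ∩ B| = 0

0


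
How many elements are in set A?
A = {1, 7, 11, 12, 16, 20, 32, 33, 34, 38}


Set A = {1, 7, 11, 12, 16, 20, 32, 33, 34, 38}
Listing elements: 1, 7, 11, 12, 16, 20, 32, 33, 34, 38
Counting: 10 elements
|A| = 10

10


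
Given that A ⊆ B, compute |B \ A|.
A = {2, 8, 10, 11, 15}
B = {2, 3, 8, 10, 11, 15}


Set A = {2, 8, 10, 11, 15}, |A| = 5
Set B = {2, 3, 8, 10, 11, 15}, |B| = 6
Since A ⊆ B: B \ A = {3}
|B| - |A| = 6 - 5 = 1

1


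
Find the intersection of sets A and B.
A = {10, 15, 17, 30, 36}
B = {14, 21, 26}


Set A = {10, 15, 17, 30, 36}
Set B = {14, 21, 26}
A ∩ B includes only elements in both sets.
Check each element of A against B:
10 ✗, 15 ✗, 17 ✗, 30 ✗, 36 ✗
A ∩ B = {}

{}


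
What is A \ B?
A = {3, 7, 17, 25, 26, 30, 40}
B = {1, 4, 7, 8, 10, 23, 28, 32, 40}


Set A = {3, 7, 17, 25, 26, 30, 40}
Set B = {1, 4, 7, 8, 10, 23, 28, 32, 40}
A \ B includes elements in A that are not in B.
Check each element of A:
3 (not in B, keep), 7 (in B, remove), 17 (not in B, keep), 25 (not in B, keep), 26 (not in B, keep), 30 (not in B, keep), 40 (in B, remove)
A \ B = {3, 17, 25, 26, 30}

{3, 17, 25, 26, 30}


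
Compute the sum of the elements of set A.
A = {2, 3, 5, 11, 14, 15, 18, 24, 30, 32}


Set A = {2, 3, 5, 11, 14, 15, 18, 24, 30, 32}
Sum = 2 + 3 + 5 + 11 + 14 + 15 + 18 + 24 + 30 + 32 = 154

154


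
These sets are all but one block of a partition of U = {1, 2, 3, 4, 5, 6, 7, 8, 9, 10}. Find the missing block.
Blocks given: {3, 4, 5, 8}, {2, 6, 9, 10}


U = {1, 2, 3, 4, 5, 6, 7, 8, 9, 10}
Shown blocks: {3, 4, 5, 8}, {2, 6, 9, 10}
A partition's blocks are pairwise disjoint and cover U, so the missing block = U \ (union of shown blocks).
Union of shown blocks: {2, 3, 4, 5, 6, 8, 9, 10}
Missing block = U \ (union) = {1, 7}

{1, 7}


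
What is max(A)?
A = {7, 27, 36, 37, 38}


Set A = {7, 27, 36, 37, 38}
Elements in ascending order: 7, 27, 36, 37, 38
The largest element is 38.

38


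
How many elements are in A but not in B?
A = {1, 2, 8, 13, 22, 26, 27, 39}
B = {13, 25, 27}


Set A = {1, 2, 8, 13, 22, 26, 27, 39}
Set B = {13, 25, 27}
A \ B = {1, 2, 8, 22, 26, 39}
|A \ B| = 6

6


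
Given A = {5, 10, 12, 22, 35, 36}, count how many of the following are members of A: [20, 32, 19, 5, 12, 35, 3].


Set A = {5, 10, 12, 22, 35, 36}
Candidates: [20, 32, 19, 5, 12, 35, 3]
Check each candidate:
20 ∉ A, 32 ∉ A, 19 ∉ A, 5 ∈ A, 12 ∈ A, 35 ∈ A, 3 ∉ A
Count of candidates in A: 3

3


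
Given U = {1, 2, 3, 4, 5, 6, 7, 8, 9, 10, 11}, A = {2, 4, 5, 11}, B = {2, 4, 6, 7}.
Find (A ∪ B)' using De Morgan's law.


U = {1, 2, 3, 4, 5, 6, 7, 8, 9, 10, 11}
A = {2, 4, 5, 11}, B = {2, 4, 6, 7}
A ∪ B = {2, 4, 5, 6, 7, 11}
(A ∪ B)' = U \ (A ∪ B) = {1, 3, 8, 9, 10}
Verification via A' ∩ B': A' = {1, 3, 6, 7, 8, 9, 10}, B' = {1, 3, 5, 8, 9, 10, 11}
A' ∩ B' = {1, 3, 8, 9, 10} ✓

{1, 3, 8, 9, 10}


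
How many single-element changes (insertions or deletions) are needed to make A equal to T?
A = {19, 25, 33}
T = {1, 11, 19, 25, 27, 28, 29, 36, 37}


Set A = {19, 25, 33}
Set T = {1, 11, 19, 25, 27, 28, 29, 36, 37}
Elements to remove from A (in A, not in T): {33} → 1 removals
Elements to add to A (in T, not in A): {1, 11, 27, 28, 29, 36, 37} → 7 additions
Total edits = 1 + 7 = 8

8


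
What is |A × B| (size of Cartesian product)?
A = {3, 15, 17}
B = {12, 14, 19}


Set A = {3, 15, 17} has 3 elements.
Set B = {12, 14, 19} has 3 elements.
|A × B| = |A| × |B| = 3 × 3 = 9

9


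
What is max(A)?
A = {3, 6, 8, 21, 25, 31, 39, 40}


Set A = {3, 6, 8, 21, 25, 31, 39, 40}
Elements in ascending order: 3, 6, 8, 21, 25, 31, 39, 40
The largest element is 40.

40


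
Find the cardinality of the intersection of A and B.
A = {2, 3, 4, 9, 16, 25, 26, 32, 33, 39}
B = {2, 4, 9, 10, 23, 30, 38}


Set A = {2, 3, 4, 9, 16, 25, 26, 32, 33, 39}
Set B = {2, 4, 9, 10, 23, 30, 38}
A ∩ B = {2, 4, 9}
|A ∩ B| = 3

3


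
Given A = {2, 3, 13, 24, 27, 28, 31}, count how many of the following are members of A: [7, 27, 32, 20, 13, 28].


Set A = {2, 3, 13, 24, 27, 28, 31}
Candidates: [7, 27, 32, 20, 13, 28]
Check each candidate:
7 ∉ A, 27 ∈ A, 32 ∉ A, 20 ∉ A, 13 ∈ A, 28 ∈ A
Count of candidates in A: 3

3


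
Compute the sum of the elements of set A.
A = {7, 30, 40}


Set A = {7, 30, 40}
Sum = 7 + 30 + 40 = 77

77


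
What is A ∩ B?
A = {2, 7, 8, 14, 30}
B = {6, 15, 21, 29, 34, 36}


Set A = {2, 7, 8, 14, 30}
Set B = {6, 15, 21, 29, 34, 36}
A ∩ B includes only elements in both sets.
Check each element of A against B:
2 ✗, 7 ✗, 8 ✗, 14 ✗, 30 ✗
A ∩ B = {}

{}


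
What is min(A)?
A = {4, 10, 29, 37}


Set A = {4, 10, 29, 37}
Elements in ascending order: 4, 10, 29, 37
The smallest element is 4.

4


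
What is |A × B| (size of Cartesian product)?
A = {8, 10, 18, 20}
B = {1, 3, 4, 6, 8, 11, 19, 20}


Set A = {8, 10, 18, 20} has 4 elements.
Set B = {1, 3, 4, 6, 8, 11, 19, 20} has 8 elements.
|A × B| = |A| × |B| = 4 × 8 = 32

32


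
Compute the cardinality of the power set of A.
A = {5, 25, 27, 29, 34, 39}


Set A = {5, 25, 27, 29, 34, 39}
|A| = 6
The power set P(A) contains all subsets of A.
|P(A)| = 2^|A| = 2^6 = 64

64


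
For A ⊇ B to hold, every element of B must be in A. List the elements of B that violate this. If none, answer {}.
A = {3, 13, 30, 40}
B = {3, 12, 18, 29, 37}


Set A = {3, 13, 30, 40}
Set B = {3, 12, 18, 29, 37}
Check each element of B against A:
3 ∈ A, 12 ∉ A (include), 18 ∉ A (include), 29 ∉ A (include), 37 ∉ A (include)
Elements of B not in A: {12, 18, 29, 37}

{12, 18, 29, 37}


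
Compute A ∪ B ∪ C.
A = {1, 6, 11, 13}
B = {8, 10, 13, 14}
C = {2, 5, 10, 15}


Set A = {1, 6, 11, 13}
Set B = {8, 10, 13, 14}
Set C = {2, 5, 10, 15}
First, A ∪ B = {1, 6, 8, 10, 11, 13, 14}
Then, (A ∪ B) ∪ C = {1, 2, 5, 6, 8, 10, 11, 13, 14, 15}

{1, 2, 5, 6, 8, 10, 11, 13, 14, 15}


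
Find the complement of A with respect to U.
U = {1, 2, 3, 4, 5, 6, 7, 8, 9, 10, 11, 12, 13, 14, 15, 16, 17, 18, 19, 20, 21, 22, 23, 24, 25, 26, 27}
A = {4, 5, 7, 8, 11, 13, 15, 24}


Universal set U = {1, 2, 3, 4, 5, 6, 7, 8, 9, 10, 11, 12, 13, 14, 15, 16, 17, 18, 19, 20, 21, 22, 23, 24, 25, 26, 27}
Set A = {4, 5, 7, 8, 11, 13, 15, 24}
A' = U \ A = elements in U but not in A
Checking each element of U:
1 (not in A, include), 2 (not in A, include), 3 (not in A, include), 4 (in A, exclude), 5 (in A, exclude), 6 (not in A, include), 7 (in A, exclude), 8 (in A, exclude), 9 (not in A, include), 10 (not in A, include), 11 (in A, exclude), 12 (not in A, include), 13 (in A, exclude), 14 (not in A, include), 15 (in A, exclude), 16 (not in A, include), 17 (not in A, include), 18 (not in A, include), 19 (not in A, include), 20 (not in A, include), 21 (not in A, include), 22 (not in A, include), 23 (not in A, include), 24 (in A, exclude), 25 (not in A, include), 26 (not in A, include), 27 (not in A, include)
A' = {1, 2, 3, 6, 9, 10, 12, 14, 16, 17, 18, 19, 20, 21, 22, 23, 25, 26, 27}

{1, 2, 3, 6, 9, 10, 12, 14, 16, 17, 18, 19, 20, 21, 22, 23, 25, 26, 27}


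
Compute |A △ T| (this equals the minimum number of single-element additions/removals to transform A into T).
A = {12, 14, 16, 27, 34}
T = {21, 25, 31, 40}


Set A = {12, 14, 16, 27, 34}
Set T = {21, 25, 31, 40}
Elements to remove from A (in A, not in T): {12, 14, 16, 27, 34} → 5 removals
Elements to add to A (in T, not in A): {21, 25, 31, 40} → 4 additions
Total edits = 5 + 4 = 9

9


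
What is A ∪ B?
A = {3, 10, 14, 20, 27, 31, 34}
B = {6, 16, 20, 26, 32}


Set A = {3, 10, 14, 20, 27, 31, 34}
Set B = {6, 16, 20, 26, 32}
A ∪ B includes all elements in either set.
Elements from A: {3, 10, 14, 20, 27, 31, 34}
Elements from B not already included: {6, 16, 26, 32}
A ∪ B = {3, 6, 10, 14, 16, 20, 26, 27, 31, 32, 34}

{3, 6, 10, 14, 16, 20, 26, 27, 31, 32, 34}


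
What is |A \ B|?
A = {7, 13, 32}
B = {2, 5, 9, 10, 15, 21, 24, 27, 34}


Set A = {7, 13, 32}
Set B = {2, 5, 9, 10, 15, 21, 24, 27, 34}
A \ B = {7, 13, 32}
|A \ B| = 3

3


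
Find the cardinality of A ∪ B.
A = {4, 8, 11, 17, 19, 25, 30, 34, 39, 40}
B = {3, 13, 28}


Set A = {4, 8, 11, 17, 19, 25, 30, 34, 39, 40}, |A| = 10
Set B = {3, 13, 28}, |B| = 3
A ∩ B = {}, |A ∩ B| = 0
|A ∪ B| = |A| + |B| - |A ∩ B| = 10 + 3 - 0 = 13

13


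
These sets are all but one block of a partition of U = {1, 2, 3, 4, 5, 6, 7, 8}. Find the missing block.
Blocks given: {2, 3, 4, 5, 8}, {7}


U = {1, 2, 3, 4, 5, 6, 7, 8}
Shown blocks: {2, 3, 4, 5, 8}, {7}
A partition's blocks are pairwise disjoint and cover U, so the missing block = U \ (union of shown blocks).
Union of shown blocks: {2, 3, 4, 5, 7, 8}
Missing block = U \ (union) = {1, 6}

{1, 6}


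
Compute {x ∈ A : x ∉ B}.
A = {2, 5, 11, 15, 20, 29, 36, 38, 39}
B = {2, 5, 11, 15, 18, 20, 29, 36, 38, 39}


Set A = {2, 5, 11, 15, 20, 29, 36, 38, 39}
Set B = {2, 5, 11, 15, 18, 20, 29, 36, 38, 39}
Check each element of A against B:
2 ∈ B, 5 ∈ B, 11 ∈ B, 15 ∈ B, 20 ∈ B, 29 ∈ B, 36 ∈ B, 38 ∈ B, 39 ∈ B
Elements of A not in B: {}

{}


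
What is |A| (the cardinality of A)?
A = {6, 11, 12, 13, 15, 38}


Set A = {6, 11, 12, 13, 15, 38}
Listing elements: 6, 11, 12, 13, 15, 38
Counting: 6 elements
|A| = 6

6


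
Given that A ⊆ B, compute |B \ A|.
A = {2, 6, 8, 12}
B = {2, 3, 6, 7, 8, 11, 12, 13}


Set A = {2, 6, 8, 12}, |A| = 4
Set B = {2, 3, 6, 7, 8, 11, 12, 13}, |B| = 8
Since A ⊆ B: B \ A = {3, 7, 11, 13}
|B| - |A| = 8 - 4 = 4

4


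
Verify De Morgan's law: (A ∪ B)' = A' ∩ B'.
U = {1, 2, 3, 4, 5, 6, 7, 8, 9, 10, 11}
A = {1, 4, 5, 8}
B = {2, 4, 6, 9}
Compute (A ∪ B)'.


U = {1, 2, 3, 4, 5, 6, 7, 8, 9, 10, 11}
A = {1, 4, 5, 8}, B = {2, 4, 6, 9}
A ∪ B = {1, 2, 4, 5, 6, 8, 9}
(A ∪ B)' = U \ (A ∪ B) = {3, 7, 10, 11}
Verification via A' ∩ B': A' = {2, 3, 6, 7, 9, 10, 11}, B' = {1, 3, 5, 7, 8, 10, 11}
A' ∩ B' = {3, 7, 10, 11} ✓

{3, 7, 10, 11}


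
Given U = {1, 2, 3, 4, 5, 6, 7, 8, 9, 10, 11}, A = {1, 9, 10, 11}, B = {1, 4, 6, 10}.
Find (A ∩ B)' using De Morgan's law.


U = {1, 2, 3, 4, 5, 6, 7, 8, 9, 10, 11}
A = {1, 9, 10, 11}, B = {1, 4, 6, 10}
A ∩ B = {1, 10}
(A ∩ B)' = U \ (A ∩ B) = {2, 3, 4, 5, 6, 7, 8, 9, 11}
Verification via A' ∪ B': A' = {2, 3, 4, 5, 6, 7, 8}, B' = {2, 3, 5, 7, 8, 9, 11}
A' ∪ B' = {2, 3, 4, 5, 6, 7, 8, 9, 11} ✓

{2, 3, 4, 5, 6, 7, 8, 9, 11}


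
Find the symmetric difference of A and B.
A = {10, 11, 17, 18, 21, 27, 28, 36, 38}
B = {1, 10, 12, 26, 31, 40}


Set A = {10, 11, 17, 18, 21, 27, 28, 36, 38}
Set B = {1, 10, 12, 26, 31, 40}
A △ B = (A \ B) ∪ (B \ A)
Elements in A but not B: {11, 17, 18, 21, 27, 28, 36, 38}
Elements in B but not A: {1, 12, 26, 31, 40}
A △ B = {1, 11, 12, 17, 18, 21, 26, 27, 28, 31, 36, 38, 40}

{1, 11, 12, 17, 18, 21, 26, 27, 28, 31, 36, 38, 40}
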